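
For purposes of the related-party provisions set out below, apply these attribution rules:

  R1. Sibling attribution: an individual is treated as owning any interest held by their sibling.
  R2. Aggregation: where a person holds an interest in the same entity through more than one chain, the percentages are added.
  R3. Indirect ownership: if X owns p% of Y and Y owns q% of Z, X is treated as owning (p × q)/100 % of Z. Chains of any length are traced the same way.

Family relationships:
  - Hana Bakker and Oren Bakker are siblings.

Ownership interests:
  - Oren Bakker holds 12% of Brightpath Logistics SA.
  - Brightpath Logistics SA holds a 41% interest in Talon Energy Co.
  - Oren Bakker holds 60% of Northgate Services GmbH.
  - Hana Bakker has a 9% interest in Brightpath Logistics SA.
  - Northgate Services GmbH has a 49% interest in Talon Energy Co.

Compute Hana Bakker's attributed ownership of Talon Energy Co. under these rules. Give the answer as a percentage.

38.01%

By sibling attribution (R1), Hana Bakker is treated as also owning Oren Bakker's interest in Brightpath Logistics SA, giving 9% + 12% = 21%.
By sibling attribution (R1), Hana Bakker is treated as owning Oren Bakker's 60% interest in Northgate Services GmbH.
Chain via Brightpath Logistics SA (R3): 21% × 41% = 8.61% of Talon Energy Co.
Chain via Northgate Services GmbH (R3): 60% × 49% = 29.4% of Talon Energy Co.
Aggregating (R2): 8.61% + 29.4% = 38.01%.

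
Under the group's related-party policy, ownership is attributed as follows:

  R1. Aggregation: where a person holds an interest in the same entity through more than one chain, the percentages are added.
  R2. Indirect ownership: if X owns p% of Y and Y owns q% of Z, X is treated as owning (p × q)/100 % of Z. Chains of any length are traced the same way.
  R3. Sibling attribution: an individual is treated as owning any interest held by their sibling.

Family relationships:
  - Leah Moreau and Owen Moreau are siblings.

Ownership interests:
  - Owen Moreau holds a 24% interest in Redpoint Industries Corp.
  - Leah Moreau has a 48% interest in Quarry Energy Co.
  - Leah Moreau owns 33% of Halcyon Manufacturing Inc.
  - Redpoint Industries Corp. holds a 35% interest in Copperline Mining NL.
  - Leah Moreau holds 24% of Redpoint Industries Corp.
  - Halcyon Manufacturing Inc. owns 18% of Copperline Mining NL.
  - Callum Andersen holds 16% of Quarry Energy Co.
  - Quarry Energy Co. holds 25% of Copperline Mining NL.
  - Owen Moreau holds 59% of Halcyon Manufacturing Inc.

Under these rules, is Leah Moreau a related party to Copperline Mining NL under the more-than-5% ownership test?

Yes

By sibling attribution (R3), Leah Moreau is treated as also owning Owen Moreau's interest in Halcyon Manufacturing Inc, giving 33% + 59% = 92%.
By sibling attribution (R3), Leah Moreau is treated as also owning Owen Moreau's interest in Redpoint Industries Corp, giving 24% + 24% = 48%.
Chain via Halcyon Manufacturing Inc. (R2): 92% × 18% = 16.56% of Copperline Mining NL.
Chain via Quarry Energy Co. (R2): 48% × 25% = 12% of Copperline Mining NL.
Chain via Redpoint Industries Corp. (R2): 48% × 35% = 16.8% of Copperline Mining NL.
Aggregating (R1): 16.56% + 12% + 16.8% = 45.36%.
45.36% exceeds the 5% threshold, so Leah is a related party to Copperline Mining NL.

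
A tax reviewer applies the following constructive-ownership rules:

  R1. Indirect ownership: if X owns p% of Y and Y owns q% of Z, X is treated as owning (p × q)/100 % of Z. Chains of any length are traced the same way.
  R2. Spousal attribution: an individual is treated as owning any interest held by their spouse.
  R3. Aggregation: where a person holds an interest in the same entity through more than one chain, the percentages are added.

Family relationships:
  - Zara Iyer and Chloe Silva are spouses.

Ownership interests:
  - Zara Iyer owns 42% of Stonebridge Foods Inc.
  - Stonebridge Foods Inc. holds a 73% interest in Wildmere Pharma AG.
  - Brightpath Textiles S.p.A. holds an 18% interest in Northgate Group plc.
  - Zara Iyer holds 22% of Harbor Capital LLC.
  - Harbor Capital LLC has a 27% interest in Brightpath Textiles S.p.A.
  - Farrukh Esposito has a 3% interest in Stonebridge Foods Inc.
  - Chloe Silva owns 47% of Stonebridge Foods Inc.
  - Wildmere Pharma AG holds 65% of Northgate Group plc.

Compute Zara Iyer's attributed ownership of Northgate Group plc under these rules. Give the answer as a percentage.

By spousal attribution (R2), Zara Iyer is treated as also owning Chloe Silva's interest in Stonebridge Foods Inc, giving 42% + 47% = 89%.
Chain via Stonebridge Foods Inc. → Wildmere Pharma AG (R1): 89% × 73% × 65% = 42.2305% of Northgate Group plc.
Chain via Harbor Capital LLC → Brightpath Textiles S.p.A. (R1): 22% × 27% × 18% = 1.0692% of Northgate Group plc.
Aggregating (R3): 42.2305% + 1.0692% = 43.2997%.

43.2997%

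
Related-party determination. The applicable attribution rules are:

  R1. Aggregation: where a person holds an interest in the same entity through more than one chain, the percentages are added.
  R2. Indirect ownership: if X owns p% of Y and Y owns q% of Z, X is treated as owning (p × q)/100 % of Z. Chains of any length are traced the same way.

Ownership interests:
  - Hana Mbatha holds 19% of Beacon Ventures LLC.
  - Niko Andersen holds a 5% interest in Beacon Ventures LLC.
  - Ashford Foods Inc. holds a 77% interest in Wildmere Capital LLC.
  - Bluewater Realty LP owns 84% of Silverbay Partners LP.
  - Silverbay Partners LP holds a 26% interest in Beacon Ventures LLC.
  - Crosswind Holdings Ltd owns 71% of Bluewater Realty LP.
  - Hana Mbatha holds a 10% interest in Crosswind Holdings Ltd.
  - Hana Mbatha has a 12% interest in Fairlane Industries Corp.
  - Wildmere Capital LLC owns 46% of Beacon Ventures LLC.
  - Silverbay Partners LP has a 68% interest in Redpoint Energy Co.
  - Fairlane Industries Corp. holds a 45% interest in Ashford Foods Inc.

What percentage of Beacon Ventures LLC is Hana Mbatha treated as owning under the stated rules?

Chain via Crosswind Holdings Ltd → Bluewater Realty LP → Silverbay Partners LP (R2): 10% × 71% × 84% × 26% = 1.55064% of Beacon Ventures LLC.
Chain via Fairlane Industries Corp. → Ashford Foods Inc. → Wildmere Capital LLC (R2): 12% × 45% × 77% × 46% = 1.91268% of Beacon Ventures LLC.
Direct interest in Beacon Ventures LLC: 19%.
Aggregating (R1): 1.55064% + 1.91268% + 19% = 22.46332%.

22.46332%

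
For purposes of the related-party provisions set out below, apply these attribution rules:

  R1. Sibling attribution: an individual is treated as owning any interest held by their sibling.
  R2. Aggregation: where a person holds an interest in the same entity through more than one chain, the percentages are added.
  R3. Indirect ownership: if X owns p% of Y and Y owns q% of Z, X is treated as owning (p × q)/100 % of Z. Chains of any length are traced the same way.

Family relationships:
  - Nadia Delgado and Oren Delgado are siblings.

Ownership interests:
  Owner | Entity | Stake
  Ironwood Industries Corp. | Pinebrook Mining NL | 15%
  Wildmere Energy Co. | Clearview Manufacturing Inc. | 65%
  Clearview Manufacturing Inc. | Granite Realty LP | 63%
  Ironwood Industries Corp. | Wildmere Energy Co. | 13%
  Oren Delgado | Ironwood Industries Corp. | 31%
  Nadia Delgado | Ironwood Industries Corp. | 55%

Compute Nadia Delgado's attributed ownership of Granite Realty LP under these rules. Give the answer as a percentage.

4.57821%

By sibling attribution (R1), Nadia Delgado is treated as also owning Oren Delgado's interest in Ironwood Industries Corp, giving 55% + 31% = 86%.
Chain via Ironwood Industries Corp. → Wildmere Energy Co. → Clearview Manufacturing Inc. (R3): 86% × 13% × 65% × 63% = 4.57821% of Granite Realty LP.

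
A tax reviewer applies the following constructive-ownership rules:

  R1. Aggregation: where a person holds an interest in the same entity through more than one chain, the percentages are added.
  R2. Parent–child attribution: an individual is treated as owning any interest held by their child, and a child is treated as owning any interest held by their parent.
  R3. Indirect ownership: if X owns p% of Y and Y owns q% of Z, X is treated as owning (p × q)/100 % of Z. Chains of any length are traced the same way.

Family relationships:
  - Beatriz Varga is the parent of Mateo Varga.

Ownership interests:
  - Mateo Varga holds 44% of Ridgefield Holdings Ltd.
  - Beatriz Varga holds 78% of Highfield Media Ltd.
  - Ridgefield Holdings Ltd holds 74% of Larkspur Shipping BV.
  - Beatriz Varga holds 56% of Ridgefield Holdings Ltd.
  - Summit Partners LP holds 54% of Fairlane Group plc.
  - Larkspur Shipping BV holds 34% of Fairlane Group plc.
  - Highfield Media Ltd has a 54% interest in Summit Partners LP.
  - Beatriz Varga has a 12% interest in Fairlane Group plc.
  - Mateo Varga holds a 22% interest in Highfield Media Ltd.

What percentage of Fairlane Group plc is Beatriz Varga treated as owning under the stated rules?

By parent–child attribution (R2), Beatriz Varga is treated as also owning Mateo Varga's interest in Ridgefield Holdings Ltd, giving 56% + 44% = 100%.
By parent–child attribution (R2), Beatriz Varga is treated as also owning Mateo Varga's interest in Highfield Media Ltd, giving 78% + 22% = 100%.
Chain via Ridgefield Holdings Ltd → Larkspur Shipping BV (R3): 100% × 74% × 34% = 25.16% of Fairlane Group plc.
Chain via Highfield Media Ltd → Summit Partners LP (R3): 100% × 54% × 54% = 29.16% of Fairlane Group plc.
Direct interest in Fairlane Group plc: 12%.
Aggregating (R1): 25.16% + 29.16% + 12% = 66.32%.

66.32%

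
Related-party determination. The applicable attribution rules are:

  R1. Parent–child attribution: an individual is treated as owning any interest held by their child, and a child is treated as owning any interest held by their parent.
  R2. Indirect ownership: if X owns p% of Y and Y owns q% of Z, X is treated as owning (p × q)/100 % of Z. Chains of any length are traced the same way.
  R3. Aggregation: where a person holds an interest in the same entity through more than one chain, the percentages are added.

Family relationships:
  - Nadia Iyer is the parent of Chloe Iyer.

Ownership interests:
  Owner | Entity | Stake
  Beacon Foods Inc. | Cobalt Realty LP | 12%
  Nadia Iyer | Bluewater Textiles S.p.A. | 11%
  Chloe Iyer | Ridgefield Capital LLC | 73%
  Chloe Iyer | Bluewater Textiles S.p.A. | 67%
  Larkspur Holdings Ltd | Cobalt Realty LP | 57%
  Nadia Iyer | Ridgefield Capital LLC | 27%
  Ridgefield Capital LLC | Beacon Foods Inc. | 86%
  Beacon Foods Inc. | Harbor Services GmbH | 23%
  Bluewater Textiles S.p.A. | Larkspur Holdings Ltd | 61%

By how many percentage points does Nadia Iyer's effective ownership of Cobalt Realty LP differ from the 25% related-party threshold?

By parent–child attribution (R1), Nadia Iyer is treated as also owning Chloe Iyer's interest in Ridgefield Capital LLC, giving 27% + 73% = 100%.
By parent–child attribution (R1), Nadia Iyer is treated as also owning Chloe Iyer's interest in Bluewater Textiles S.p.A, giving 11% + 67% = 78%.
Chain via Ridgefield Capital LLC → Beacon Foods Inc. (R2): 100% × 86% × 12% = 10.32% of Cobalt Realty LP.
Chain via Bluewater Textiles S.p.A. → Larkspur Holdings Ltd (R2): 78% × 61% × 57% = 27.1206% of Cobalt Realty LP.
Aggregating (R3): 10.32% + 27.1206% = 37.4406%.
37.4406% exceeds the 25% threshold by 12.4406 percentage points.

12.4406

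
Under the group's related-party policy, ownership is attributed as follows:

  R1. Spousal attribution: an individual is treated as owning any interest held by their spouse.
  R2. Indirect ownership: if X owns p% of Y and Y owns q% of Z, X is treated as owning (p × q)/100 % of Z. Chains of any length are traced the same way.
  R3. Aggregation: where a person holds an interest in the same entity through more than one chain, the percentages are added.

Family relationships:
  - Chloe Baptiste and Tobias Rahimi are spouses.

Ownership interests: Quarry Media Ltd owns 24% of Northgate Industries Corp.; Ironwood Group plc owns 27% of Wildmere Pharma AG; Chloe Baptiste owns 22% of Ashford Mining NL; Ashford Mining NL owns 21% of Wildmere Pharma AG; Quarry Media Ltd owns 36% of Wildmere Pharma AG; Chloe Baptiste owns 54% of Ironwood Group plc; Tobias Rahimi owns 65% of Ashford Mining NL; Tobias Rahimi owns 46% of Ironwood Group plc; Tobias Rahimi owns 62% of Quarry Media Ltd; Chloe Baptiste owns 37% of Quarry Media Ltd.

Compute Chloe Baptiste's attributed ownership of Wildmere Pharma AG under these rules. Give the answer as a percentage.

80.91%

By spousal attribution (R1), Chloe Baptiste is treated as also owning Tobias Rahimi's interest in Ashford Mining NL, giving 22% + 65% = 87%.
By spousal attribution (R1), Chloe Baptiste is treated as also owning Tobias Rahimi's interest in Ironwood Group plc, giving 54% + 46% = 100%.
By spousal attribution (R1), Chloe Baptiste is treated as also owning Tobias Rahimi's interest in Quarry Media Ltd, giving 37% + 62% = 99%.
Chain via Ashford Mining NL (R2): 87% × 21% = 18.27% of Wildmere Pharma AG.
Chain via Ironwood Group plc (R2): 100% × 27% = 27% of Wildmere Pharma AG.
Chain via Quarry Media Ltd (R2): 99% × 36% = 35.64% of Wildmere Pharma AG.
Aggregating (R3): 18.27% + 27% + 35.64% = 80.91%.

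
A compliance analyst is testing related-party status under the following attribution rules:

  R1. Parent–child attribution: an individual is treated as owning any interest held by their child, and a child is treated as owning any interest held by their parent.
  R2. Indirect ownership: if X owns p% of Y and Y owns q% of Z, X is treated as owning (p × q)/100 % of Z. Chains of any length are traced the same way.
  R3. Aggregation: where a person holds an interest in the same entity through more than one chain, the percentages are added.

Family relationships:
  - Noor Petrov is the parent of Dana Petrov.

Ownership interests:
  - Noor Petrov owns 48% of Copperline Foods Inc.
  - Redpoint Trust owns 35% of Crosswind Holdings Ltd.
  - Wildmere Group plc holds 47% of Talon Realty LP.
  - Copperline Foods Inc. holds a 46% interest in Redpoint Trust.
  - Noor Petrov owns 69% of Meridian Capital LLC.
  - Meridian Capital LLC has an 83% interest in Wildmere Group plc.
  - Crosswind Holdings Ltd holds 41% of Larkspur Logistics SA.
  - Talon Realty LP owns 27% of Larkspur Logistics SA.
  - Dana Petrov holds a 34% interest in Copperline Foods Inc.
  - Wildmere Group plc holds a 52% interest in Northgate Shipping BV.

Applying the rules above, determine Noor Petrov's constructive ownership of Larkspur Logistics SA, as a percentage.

By parent–child attribution (R1), Noor Petrov is treated as also owning Dana Petrov's interest in Copperline Foods Inc, giving 48% + 34% = 82%.
Chain via Copperline Foods Inc. → Redpoint Trust → Crosswind Holdings Ltd (R2): 82% × 46% × 35% × 41% = 5.41282% of Larkspur Logistics SA.
Chain via Meridian Capital LLC → Wildmere Group plc → Talon Realty LP (R2): 69% × 83% × 47% × 27% = 7.267563% of Larkspur Logistics SA.
Aggregating (R3): 5.41282% + 7.267563% = 12.680383%.

12.680383%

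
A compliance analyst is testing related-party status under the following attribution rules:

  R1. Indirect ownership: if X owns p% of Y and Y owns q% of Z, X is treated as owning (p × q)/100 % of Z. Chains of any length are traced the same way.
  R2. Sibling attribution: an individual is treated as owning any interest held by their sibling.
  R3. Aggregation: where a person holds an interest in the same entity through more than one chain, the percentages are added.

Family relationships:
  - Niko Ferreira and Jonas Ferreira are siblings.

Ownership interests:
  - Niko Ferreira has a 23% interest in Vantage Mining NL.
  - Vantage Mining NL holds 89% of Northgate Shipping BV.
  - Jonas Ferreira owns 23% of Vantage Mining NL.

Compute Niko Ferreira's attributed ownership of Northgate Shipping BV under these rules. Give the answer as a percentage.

By sibling attribution (R2), Niko Ferreira is treated as also owning Jonas Ferreira's interest in Vantage Mining NL, giving 23% + 23% = 46%.
Chain via Vantage Mining NL (R1): 46% × 89% = 40.94% of Northgate Shipping BV.

40.94%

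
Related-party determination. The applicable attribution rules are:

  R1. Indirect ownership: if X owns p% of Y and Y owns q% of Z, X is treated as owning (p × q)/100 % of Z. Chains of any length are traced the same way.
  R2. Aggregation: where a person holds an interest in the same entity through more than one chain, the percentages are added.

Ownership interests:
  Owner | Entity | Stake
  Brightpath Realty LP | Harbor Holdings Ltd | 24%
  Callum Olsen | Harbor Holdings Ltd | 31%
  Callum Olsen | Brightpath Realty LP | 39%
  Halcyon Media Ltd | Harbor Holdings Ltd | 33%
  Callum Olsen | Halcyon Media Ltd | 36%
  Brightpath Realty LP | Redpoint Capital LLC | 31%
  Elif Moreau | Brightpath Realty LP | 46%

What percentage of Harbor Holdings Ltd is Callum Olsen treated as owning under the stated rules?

52.24%

Chain via Brightpath Realty LP (R1): 39% × 24% = 9.36% of Harbor Holdings Ltd.
Chain via Halcyon Media Ltd (R1): 36% × 33% = 11.88% of Harbor Holdings Ltd.
Direct interest in Harbor Holdings Ltd: 31%.
Aggregating (R2): 9.36% + 11.88% + 31% = 52.24%.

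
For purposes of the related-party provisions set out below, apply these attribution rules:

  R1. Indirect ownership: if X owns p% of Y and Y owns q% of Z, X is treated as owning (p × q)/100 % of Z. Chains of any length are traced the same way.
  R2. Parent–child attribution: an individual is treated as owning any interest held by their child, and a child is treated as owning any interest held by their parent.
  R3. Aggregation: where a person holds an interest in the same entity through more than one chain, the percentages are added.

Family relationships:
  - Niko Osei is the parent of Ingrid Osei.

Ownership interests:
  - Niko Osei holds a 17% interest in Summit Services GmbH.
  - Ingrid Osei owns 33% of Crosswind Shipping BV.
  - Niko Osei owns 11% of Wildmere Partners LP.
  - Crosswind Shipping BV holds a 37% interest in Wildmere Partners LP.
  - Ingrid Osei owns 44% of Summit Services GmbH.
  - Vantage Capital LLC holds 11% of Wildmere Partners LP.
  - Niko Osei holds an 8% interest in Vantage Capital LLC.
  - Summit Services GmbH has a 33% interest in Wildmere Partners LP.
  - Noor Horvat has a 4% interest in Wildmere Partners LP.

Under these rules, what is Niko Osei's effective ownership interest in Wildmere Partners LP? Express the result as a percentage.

By parent–child attribution (R2), Niko Osei is treated as also owning Ingrid Osei's interest in Summit Services GmbH, giving 17% + 44% = 61%.
By parent–child attribution (R2), Niko Osei is treated as owning Ingrid Osei's 33% interest in Crosswind Shipping BV.
Chain via Summit Services GmbH (R1): 61% × 33% = 20.13% of Wildmere Partners LP.
Chain via Vantage Capital LLC (R1): 8% × 11% = 0.88% of Wildmere Partners LP.
Direct interest in Wildmere Partners LP: 11%.
Chain via Crosswind Shipping BV (R1): 33% × 37% = 12.21% of Wildmere Partners LP.
Aggregating (R3): 20.13% + 0.88% + 11% + 12.21% = 44.22%.

44.22%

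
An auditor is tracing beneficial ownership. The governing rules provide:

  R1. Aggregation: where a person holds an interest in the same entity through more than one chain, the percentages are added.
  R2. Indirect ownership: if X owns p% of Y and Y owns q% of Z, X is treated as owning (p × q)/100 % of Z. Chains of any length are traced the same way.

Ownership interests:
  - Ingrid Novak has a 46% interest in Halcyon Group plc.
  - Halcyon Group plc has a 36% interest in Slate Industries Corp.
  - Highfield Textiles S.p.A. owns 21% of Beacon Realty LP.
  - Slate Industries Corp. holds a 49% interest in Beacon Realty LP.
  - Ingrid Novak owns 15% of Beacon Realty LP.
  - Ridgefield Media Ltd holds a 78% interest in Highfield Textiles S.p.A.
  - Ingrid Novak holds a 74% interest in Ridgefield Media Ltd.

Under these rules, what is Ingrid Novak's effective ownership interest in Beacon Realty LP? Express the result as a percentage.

35.2356%

Chain via Ridgefield Media Ltd → Highfield Textiles S.p.A. (R2): 74% × 78% × 21% = 12.1212% of Beacon Realty LP.
Chain via Halcyon Group plc → Slate Industries Corp. (R2): 46% × 36% × 49% = 8.1144% of Beacon Realty LP.
Direct interest in Beacon Realty LP: 15%.
Aggregating (R1): 12.1212% + 8.1144% + 15% = 35.2356%.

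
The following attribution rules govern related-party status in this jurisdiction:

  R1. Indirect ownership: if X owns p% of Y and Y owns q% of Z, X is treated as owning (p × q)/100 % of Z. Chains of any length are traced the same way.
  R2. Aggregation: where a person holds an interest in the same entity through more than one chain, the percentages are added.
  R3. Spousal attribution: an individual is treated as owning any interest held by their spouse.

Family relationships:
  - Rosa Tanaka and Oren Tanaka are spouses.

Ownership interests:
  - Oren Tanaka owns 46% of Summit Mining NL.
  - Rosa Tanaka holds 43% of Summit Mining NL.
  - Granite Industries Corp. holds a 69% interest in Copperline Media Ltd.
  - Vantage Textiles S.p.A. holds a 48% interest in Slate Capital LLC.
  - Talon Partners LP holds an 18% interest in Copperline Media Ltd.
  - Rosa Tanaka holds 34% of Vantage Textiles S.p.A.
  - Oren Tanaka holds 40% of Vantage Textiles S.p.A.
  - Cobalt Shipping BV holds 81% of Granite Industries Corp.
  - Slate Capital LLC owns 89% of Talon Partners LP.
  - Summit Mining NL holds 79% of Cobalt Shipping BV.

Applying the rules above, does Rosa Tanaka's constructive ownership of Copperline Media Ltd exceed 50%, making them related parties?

No

By spousal attribution (R3), Rosa Tanaka is treated as also owning Oren Tanaka's interest in Vantage Textiles S.p.A, giving 34% + 40% = 74%.
By spousal attribution (R3), Rosa Tanaka is treated as also owning Oren Tanaka's interest in Summit Mining NL, giving 43% + 46% = 89%.
Chain via Vantage Textiles S.p.A. → Slate Capital LLC → Talon Partners LP (R1): 74% × 48% × 89% × 18% = 5.690304% of Copperline Media Ltd.
Chain via Summit Mining NL → Cobalt Shipping BV → Granite Industries Corp. (R1): 89% × 79% × 81% × 69% = 39.296259% of Copperline Media Ltd.
Aggregating (R2): 5.690304% + 39.296259% = 44.986563%.
44.986563% does not exceed the 50% threshold, so Rosa is not a related party to Copperline Media Ltd.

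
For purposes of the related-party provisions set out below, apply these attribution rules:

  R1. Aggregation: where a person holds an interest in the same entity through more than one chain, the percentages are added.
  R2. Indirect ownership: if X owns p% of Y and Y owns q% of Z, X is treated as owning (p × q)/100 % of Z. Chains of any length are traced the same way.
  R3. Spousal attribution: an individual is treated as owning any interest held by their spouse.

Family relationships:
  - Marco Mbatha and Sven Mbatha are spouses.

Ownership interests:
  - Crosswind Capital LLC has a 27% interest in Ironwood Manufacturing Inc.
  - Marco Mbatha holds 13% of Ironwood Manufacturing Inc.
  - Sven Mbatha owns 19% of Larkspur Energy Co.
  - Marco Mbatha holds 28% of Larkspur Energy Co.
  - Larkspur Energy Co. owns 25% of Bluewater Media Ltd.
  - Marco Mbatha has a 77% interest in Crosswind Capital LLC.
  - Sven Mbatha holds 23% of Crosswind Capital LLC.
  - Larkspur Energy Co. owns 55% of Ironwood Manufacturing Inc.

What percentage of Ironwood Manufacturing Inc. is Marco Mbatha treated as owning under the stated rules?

65.85%

By spousal attribution (R3), Marco Mbatha is treated as also owning Sven Mbatha's interest in Larkspur Energy Co, giving 28% + 19% = 47%.
By spousal attribution (R3), Marco Mbatha is treated as also owning Sven Mbatha's interest in Crosswind Capital LLC, giving 77% + 23% = 100%.
Chain via Larkspur Energy Co. (R2): 47% × 55% = 25.85% of Ironwood Manufacturing Inc.
Chain via Crosswind Capital LLC (R2): 100% × 27% = 27% of Ironwood Manufacturing Inc.
Direct interest in Ironwood Manufacturing Inc: 13%.
Aggregating (R1): 25.85% + 27% + 13% = 65.85%.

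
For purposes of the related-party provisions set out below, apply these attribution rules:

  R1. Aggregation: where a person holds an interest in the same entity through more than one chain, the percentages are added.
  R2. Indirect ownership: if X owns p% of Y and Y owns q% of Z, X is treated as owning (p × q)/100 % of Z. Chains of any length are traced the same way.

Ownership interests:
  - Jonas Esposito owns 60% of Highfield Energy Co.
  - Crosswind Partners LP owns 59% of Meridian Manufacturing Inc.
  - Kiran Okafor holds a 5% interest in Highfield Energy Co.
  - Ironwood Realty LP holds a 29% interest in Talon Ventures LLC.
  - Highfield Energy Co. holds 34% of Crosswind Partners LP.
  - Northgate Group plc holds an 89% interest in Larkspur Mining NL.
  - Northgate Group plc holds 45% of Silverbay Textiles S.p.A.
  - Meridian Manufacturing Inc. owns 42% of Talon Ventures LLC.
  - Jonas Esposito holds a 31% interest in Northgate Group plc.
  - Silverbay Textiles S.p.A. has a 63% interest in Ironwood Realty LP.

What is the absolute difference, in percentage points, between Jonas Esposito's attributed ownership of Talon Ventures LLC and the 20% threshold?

12.396215

Chain via Highfield Energy Co. → Crosswind Partners LP → Meridian Manufacturing Inc. (R2): 60% × 34% × 59% × 42% = 5.05512% of Talon Ventures LLC.
Chain via Northgate Group plc → Silverbay Textiles S.p.A. → Ironwood Realty LP (R2): 31% × 45% × 63% × 29% = 2.548665% of Talon Ventures LLC.
Aggregating (R1): 5.05512% + 2.548665% = 7.603785%.
7.603785% falls short of the 20% threshold by 12.396215 percentage points.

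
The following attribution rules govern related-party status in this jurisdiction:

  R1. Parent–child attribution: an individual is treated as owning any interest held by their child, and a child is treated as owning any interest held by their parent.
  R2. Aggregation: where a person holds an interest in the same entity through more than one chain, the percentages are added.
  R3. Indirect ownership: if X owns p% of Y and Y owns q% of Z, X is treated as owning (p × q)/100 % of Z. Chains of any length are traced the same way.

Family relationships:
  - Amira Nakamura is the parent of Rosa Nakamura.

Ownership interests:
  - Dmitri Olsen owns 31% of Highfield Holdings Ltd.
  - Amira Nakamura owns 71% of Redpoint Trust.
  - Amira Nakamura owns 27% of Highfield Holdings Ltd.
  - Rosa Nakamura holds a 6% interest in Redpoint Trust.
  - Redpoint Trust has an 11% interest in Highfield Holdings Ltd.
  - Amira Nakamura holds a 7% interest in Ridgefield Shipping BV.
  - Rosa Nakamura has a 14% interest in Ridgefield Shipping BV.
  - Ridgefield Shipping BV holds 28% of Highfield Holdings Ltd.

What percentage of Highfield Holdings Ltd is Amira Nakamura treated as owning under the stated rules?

41.35%

By parent–child attribution (R1), Amira Nakamura is treated as also owning Rosa Nakamura's interest in Redpoint Trust, giving 71% + 6% = 77%.
By parent–child attribution (R1), Amira Nakamura is treated as also owning Rosa Nakamura's interest in Ridgefield Shipping BV, giving 7% + 14% = 21%.
Chain via Redpoint Trust (R3): 77% × 11% = 8.47% of Highfield Holdings Ltd.
Chain via Ridgefield Shipping BV (R3): 21% × 28% = 5.88% of Highfield Holdings Ltd.
Direct interest in Highfield Holdings Ltd: 27%.
Aggregating (R2): 8.47% + 5.88% + 27% = 41.35%.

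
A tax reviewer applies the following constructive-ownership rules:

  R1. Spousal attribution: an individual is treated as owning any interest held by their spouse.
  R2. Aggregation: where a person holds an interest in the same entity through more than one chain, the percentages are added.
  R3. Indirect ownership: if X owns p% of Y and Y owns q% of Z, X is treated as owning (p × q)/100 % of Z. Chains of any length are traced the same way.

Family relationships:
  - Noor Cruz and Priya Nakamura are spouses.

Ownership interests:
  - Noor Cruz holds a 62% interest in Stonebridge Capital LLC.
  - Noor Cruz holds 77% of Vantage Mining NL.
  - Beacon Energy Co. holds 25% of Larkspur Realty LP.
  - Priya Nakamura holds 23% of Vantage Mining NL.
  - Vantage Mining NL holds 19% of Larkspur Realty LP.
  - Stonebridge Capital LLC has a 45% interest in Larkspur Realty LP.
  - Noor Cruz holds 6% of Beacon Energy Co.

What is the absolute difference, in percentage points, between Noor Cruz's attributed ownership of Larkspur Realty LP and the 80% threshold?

31.6

By spousal attribution (R1), Noor Cruz is treated as also owning Priya Nakamura's interest in Vantage Mining NL, giving 77% + 23% = 100%.
Chain via Stonebridge Capital LLC (R3): 62% × 45% = 27.9% of Larkspur Realty LP.
Chain via Vantage Mining NL (R3): 100% × 19% = 19% of Larkspur Realty LP.
Chain via Beacon Energy Co. (R3): 6% × 25% = 1.5% of Larkspur Realty LP.
Aggregating (R2): 27.9% + 19% + 1.5% = 48.4%.
48.4% falls short of the 80% threshold by 31.6 percentage points.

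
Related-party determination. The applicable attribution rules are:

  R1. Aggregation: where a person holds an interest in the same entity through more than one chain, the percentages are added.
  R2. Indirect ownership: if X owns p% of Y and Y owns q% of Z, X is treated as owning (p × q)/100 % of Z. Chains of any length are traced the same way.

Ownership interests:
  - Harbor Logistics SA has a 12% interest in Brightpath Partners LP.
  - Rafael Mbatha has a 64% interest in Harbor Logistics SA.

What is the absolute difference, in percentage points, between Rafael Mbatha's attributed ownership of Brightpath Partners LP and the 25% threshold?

17.32

Chain via Harbor Logistics SA (R2): 64% × 12% = 7.68% of Brightpath Partners LP.
7.68% falls short of the 25% threshold by 17.32 percentage points.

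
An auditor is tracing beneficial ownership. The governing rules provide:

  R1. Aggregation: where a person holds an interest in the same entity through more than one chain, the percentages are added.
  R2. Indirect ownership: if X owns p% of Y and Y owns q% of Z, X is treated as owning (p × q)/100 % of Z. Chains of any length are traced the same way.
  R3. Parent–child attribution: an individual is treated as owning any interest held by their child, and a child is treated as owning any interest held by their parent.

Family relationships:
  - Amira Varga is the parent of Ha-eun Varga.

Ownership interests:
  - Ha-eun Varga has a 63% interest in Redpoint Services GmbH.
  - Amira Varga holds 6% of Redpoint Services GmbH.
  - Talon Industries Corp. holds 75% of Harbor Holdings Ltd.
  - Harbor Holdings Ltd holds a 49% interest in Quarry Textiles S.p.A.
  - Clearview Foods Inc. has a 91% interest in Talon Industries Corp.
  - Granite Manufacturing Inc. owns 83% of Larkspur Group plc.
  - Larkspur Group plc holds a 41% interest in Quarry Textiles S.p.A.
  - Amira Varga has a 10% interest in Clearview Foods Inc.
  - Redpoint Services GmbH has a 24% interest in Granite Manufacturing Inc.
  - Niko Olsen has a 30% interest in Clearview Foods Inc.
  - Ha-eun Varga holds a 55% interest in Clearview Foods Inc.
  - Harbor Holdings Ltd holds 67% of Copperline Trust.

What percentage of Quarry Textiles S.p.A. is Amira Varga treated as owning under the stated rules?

27.372993%

By parent–child attribution (R3), Amira Varga is treated as also owning Ha-eun Varga's interest in Redpoint Services GmbH, giving 6% + 63% = 69%.
By parent–child attribution (R3), Amira Varga is treated as also owning Ha-eun Varga's interest in Clearview Foods Inc, giving 10% + 55% = 65%.
Chain via Redpoint Services GmbH → Granite Manufacturing Inc. → Larkspur Group plc (R2): 69% × 24% × 83% × 41% = 5.635368% of Quarry Textiles S.p.A.
Chain via Clearview Foods Inc. → Talon Industries Corp. → Harbor Holdings Ltd (R2): 65% × 91% × 75% × 49% = 21.737625% of Quarry Textiles S.p.A.
Aggregating (R1): 5.635368% + 21.737625% = 27.372993%.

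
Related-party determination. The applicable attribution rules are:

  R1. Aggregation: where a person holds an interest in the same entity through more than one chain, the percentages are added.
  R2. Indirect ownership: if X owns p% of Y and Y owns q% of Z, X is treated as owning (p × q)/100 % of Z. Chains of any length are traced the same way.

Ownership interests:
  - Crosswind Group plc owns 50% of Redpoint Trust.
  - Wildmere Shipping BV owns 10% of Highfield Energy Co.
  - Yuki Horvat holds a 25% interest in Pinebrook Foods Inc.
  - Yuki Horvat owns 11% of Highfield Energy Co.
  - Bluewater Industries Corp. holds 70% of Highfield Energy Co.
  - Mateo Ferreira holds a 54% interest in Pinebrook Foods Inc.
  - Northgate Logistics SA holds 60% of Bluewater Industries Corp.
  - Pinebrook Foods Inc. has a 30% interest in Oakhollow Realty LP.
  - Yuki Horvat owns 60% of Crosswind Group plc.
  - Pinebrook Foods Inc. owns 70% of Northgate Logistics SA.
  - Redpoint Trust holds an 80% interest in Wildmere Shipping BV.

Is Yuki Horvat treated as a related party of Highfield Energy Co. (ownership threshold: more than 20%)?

Yes

Chain via Crosswind Group plc → Redpoint Trust → Wildmere Shipping BV (R2): 60% × 50% × 80% × 10% = 2.4% of Highfield Energy Co.
Chain via Pinebrook Foods Inc. → Northgate Logistics SA → Bluewater Industries Corp. (R2): 25% × 70% × 60% × 70% = 7.35% of Highfield Energy Co.
Direct interest in Highfield Energy Co: 11%.
Aggregating (R1): 2.4% + 7.35% + 11% = 20.75%.
20.75% exceeds the 20% threshold, so Yuki is a related party to Highfield Energy Co.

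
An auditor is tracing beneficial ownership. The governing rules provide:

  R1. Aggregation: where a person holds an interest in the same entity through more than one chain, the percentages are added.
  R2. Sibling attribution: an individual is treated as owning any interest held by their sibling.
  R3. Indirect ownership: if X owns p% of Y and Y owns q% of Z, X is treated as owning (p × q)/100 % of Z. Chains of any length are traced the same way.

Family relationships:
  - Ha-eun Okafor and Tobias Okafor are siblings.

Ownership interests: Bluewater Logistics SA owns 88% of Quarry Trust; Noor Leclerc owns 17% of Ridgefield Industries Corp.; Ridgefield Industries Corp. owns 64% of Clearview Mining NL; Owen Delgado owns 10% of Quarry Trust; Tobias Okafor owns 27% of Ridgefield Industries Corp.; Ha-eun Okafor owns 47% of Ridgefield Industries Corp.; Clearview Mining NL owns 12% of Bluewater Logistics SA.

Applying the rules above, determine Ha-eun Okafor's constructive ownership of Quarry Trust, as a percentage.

By sibling attribution (R2), Ha-eun Okafor is treated as also owning Tobias Okafor's interest in Ridgefield Industries Corp, giving 47% + 27% = 74%.
Chain via Ridgefield Industries Corp. → Clearview Mining NL → Bluewater Logistics SA (R3): 74% × 64% × 12% × 88% = 5.001216% of Quarry Trust.

5.001216%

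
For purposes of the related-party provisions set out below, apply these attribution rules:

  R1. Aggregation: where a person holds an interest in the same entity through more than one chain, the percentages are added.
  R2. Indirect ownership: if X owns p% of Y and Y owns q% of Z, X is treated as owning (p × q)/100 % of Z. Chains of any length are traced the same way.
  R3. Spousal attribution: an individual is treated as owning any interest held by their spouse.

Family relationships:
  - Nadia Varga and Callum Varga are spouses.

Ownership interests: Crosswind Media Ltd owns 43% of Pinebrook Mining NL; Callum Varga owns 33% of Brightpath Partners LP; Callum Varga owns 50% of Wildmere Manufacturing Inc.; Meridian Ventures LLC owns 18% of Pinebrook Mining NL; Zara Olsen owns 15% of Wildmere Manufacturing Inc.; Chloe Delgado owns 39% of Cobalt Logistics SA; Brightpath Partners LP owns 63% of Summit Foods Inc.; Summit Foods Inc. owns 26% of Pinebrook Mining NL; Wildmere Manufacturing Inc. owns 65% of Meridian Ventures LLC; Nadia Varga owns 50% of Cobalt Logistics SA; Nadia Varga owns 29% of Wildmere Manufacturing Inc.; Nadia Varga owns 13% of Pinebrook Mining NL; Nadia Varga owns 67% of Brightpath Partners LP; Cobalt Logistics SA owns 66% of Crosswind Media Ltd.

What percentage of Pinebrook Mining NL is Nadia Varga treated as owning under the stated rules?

52.813%

By spousal attribution (R3), Nadia Varga is treated as also owning Callum Varga's interest in Brightpath Partners LP, giving 67% + 33% = 100%.
By spousal attribution (R3), Nadia Varga is treated as also owning Callum Varga's interest in Wildmere Manufacturing Inc, giving 29% + 50% = 79%.
Chain via Cobalt Logistics SA → Crosswind Media Ltd (R2): 50% × 66% × 43% = 14.19% of Pinebrook Mining NL.
Chain via Brightpath Partners LP → Summit Foods Inc. (R2): 100% × 63% × 26% = 16.38% of Pinebrook Mining NL.
Chain via Wildmere Manufacturing Inc. → Meridian Ventures LLC (R2): 79% × 65% × 18% = 9.243% of Pinebrook Mining NL.
Direct interest in Pinebrook Mining NL: 13%.
Aggregating (R1): 14.19% + 16.38% + 9.243% + 13% = 52.813%.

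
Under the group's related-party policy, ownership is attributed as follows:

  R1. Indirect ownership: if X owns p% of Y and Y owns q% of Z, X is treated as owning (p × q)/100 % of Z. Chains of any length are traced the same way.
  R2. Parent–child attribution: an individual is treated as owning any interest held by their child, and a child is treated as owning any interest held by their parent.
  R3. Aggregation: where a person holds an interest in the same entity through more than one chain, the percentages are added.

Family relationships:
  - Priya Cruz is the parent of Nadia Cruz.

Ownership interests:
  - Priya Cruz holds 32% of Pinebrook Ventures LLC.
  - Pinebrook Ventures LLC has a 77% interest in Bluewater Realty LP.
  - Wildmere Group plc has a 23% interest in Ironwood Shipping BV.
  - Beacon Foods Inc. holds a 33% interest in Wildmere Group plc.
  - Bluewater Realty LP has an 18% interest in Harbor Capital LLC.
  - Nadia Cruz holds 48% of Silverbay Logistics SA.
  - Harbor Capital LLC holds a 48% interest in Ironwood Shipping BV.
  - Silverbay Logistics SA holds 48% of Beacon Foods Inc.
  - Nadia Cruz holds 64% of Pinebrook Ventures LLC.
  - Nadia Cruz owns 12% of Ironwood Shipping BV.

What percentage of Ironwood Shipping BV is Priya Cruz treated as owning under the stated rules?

20.135424%

By parent–child attribution (R2), Priya Cruz is treated as also owning Nadia Cruz's interest in Pinebrook Ventures LLC, giving 32% + 64% = 96%.
By parent–child attribution (R2), Priya Cruz is treated as owning Nadia Cruz's 48% interest in Silverbay Logistics SA.
By parent–child attribution (R2), Priya Cruz is treated as owning Nadia Cruz's 12% interest in Ironwood Shipping BV.
Chain via Pinebrook Ventures LLC → Bluewater Realty LP → Harbor Capital LLC (R1): 96% × 77% × 18% × 48% = 6.386688% of Ironwood Shipping BV.
Chain via Silverbay Logistics SA → Beacon Foods Inc. → Wildmere Group plc (R1): 48% × 48% × 33% × 23% = 1.748736% of Ironwood Shipping BV.
Direct interest in Ironwood Shipping BV: 12%.
Aggregating (R3): 6.386688% + 1.748736% + 12% = 20.135424%.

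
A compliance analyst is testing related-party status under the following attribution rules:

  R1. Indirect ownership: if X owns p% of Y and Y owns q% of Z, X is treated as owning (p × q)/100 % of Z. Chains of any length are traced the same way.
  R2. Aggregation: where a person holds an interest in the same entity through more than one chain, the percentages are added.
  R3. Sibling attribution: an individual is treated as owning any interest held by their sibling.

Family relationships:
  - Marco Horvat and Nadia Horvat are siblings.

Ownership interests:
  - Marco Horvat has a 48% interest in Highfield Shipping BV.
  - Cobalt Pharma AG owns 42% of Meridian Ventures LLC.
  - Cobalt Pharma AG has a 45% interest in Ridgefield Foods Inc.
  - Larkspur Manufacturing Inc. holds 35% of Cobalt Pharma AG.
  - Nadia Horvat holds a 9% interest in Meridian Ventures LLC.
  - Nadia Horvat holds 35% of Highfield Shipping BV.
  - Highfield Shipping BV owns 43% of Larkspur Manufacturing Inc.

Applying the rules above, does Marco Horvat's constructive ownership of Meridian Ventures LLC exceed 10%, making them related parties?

By sibling attribution (R3), Marco Horvat is treated as also owning Nadia Horvat's interest in Highfield Shipping BV, giving 48% + 35% = 83%.
By sibling attribution (R3), Marco Horvat is treated as owning Nadia Horvat's 9% interest in Meridian Ventures LLC.
Chain via Highfield Shipping BV → Larkspur Manufacturing Inc. → Cobalt Pharma AG (R1): 83% × 43% × 35% × 42% = 5.24643% of Meridian Ventures LLC.
Direct interest in Meridian Ventures LLC: 9%.
Aggregating (R2): 5.24643% + 9% = 14.24643%.
14.24643% exceeds the 10% threshold, so Marco is a related party to Meridian Ventures LLC.

Yes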